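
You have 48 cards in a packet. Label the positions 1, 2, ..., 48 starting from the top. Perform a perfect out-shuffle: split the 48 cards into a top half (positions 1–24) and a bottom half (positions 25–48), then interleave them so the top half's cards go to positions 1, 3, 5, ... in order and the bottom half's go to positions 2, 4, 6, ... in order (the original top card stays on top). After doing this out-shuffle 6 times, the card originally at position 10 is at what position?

Track the card's position through each out-shuffle:
10 → 19 → 37 → 26 → 4 → 7 → 13

13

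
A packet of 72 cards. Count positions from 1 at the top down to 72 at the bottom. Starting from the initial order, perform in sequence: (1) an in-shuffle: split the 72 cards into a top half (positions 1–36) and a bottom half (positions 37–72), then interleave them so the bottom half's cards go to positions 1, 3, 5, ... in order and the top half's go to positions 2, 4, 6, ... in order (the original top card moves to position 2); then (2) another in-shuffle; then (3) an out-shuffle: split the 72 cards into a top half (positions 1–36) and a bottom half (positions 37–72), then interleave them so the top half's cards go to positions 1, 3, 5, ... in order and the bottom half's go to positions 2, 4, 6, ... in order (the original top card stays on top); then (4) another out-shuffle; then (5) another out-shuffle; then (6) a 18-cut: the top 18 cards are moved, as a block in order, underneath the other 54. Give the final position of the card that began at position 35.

14

Track the card from position 35 forward through each operation:
  after op 1 (in-shuffle): 35 → 70
  after op 2 (in-shuffle): 70 → 67
  after op 3 (out-shuffle): 67 → 62
  after op 4 (out-shuffle): 62 → 52
  after op 5 (out-shuffle): 52 → 32
  after op 6 (cut 18): 32 → 14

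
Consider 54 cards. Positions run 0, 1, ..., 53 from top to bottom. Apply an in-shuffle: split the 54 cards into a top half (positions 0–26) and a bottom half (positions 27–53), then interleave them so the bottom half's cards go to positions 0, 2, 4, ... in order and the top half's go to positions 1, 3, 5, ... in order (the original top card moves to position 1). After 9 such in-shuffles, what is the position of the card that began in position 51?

3

Track the card's position through each in-shuffle:
51 → 48 → 42 → 30 → 6 → 13 → 27 → 0 → 1 → 3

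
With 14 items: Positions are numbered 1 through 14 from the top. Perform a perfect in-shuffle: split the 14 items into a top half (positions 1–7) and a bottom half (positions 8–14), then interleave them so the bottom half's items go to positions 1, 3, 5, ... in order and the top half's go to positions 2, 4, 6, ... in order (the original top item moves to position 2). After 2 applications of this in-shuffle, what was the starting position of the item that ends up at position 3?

12

Work backwards from position 3, undoing one in-shuffle at a time:
3 ← 9 ← 12
So the item now at position 3 started at position 12.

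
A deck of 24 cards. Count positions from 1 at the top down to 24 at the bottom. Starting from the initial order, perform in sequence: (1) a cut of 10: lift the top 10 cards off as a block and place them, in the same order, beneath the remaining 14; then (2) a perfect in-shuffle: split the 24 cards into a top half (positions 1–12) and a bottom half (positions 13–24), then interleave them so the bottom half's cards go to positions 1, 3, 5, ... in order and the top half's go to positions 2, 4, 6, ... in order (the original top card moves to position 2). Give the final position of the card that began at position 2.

Track the card from position 2 forward through each operation:
  after op 1 (cut 10): 2 → 16
  after op 2 (in-shuffle): 16 → 7

7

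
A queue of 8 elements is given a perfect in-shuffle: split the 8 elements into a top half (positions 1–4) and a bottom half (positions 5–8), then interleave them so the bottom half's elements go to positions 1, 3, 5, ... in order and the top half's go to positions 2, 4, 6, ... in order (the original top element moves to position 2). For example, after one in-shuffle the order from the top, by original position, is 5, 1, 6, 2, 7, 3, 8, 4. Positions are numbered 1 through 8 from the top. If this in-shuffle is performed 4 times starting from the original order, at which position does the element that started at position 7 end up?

4

Track the element's position through each in-shuffle:
7 → 5 → 1 → 2 → 4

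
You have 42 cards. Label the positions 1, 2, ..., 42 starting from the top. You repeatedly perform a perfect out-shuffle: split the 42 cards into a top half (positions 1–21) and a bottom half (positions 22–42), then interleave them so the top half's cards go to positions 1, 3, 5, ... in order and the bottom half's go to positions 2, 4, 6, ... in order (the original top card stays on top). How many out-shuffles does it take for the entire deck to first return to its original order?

20

The out-shuffle permutes the 42 positions with cycle lengths [1, 1, 20, 20].
Every card is home exactly when every cycle has completed a whole number of laps, i.e. after lcm(1, 20) = 20 out-shuffles.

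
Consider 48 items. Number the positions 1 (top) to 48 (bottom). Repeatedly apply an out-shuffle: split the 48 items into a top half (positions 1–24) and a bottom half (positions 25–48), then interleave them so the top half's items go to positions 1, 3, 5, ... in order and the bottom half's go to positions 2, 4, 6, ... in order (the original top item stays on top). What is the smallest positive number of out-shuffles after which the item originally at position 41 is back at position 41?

23

Follow position 41 under repeated out-shuffles:
41 → 34 → 20 → 39 → 30 → 12 → 23 → 45 → ... → 41 (length 23)
It first returns after 23 out-shuffles.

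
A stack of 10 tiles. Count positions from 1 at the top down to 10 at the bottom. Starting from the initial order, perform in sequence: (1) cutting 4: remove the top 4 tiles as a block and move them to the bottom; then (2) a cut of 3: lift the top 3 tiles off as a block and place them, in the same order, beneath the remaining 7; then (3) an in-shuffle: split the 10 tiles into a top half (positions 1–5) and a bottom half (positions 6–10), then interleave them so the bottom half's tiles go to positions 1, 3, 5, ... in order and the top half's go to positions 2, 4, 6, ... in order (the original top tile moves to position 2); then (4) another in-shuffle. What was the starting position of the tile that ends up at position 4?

Undo the operations in reverse order, starting from position 4:
  undo op 4 (in-shuffle, from top half): 4 ← 2
  undo op 3 (in-shuffle, from top half): 2 ← 1
  undo op 2 (cut 3): 1 ← 4
  undo op 1 (cut 4): 4 ← 8
So the tile at position 4 came from original position 8.

8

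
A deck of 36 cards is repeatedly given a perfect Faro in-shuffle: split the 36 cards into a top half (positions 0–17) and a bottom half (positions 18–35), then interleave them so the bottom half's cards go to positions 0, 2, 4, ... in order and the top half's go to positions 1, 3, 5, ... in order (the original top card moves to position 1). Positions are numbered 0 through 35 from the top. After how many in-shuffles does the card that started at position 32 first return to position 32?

36

Follow position 32 under repeated in-shuffles:
32 → 28 → 20 → 4 → 9 → 19 → 2 → 5 → ... → 32 (length 36)
It first returns after 36 in-shuffles.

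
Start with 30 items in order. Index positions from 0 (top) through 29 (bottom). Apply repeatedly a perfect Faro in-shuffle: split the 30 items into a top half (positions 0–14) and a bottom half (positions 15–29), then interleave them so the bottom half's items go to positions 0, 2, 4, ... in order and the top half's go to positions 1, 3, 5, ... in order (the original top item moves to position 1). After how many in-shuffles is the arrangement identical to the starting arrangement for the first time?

The in-shuffle permutes the 30 positions with cycle lengths [5, 5, 5, 5, 5, 5].
Every item is home exactly when every cycle has completed a whole number of laps, i.e. after lcm(5) = 5 in-shuffles.

5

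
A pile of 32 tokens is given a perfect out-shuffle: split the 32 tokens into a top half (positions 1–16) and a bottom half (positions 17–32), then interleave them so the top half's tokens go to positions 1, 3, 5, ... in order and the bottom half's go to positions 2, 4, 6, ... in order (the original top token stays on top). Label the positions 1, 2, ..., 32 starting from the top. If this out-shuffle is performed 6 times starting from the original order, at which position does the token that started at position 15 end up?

29

Track the token's position through each out-shuffle:
15 → 29 → 26 → 20 → 8 → 15 → 29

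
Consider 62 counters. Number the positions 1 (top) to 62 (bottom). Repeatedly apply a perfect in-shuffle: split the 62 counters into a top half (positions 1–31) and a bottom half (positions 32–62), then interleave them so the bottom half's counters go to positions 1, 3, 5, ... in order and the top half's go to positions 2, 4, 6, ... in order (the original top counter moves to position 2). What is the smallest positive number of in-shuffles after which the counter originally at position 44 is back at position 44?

Follow position 44 under repeated in-shuffles:
44 → 25 → 50 → 37 → 11 → 22 → 44
It first returns after 6 in-shuffles.

6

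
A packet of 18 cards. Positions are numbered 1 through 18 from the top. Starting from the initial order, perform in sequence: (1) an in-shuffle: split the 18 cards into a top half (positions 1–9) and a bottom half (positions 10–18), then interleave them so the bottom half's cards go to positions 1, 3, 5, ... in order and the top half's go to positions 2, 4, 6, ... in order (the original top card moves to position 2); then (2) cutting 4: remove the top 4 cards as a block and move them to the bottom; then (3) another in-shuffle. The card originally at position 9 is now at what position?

Track the card from position 9 forward through each operation:
  after op 1 (in-shuffle): 9 → 18
  after op 2 (cut 4): 18 → 14
  after op 3 (in-shuffle): 14 → 9

9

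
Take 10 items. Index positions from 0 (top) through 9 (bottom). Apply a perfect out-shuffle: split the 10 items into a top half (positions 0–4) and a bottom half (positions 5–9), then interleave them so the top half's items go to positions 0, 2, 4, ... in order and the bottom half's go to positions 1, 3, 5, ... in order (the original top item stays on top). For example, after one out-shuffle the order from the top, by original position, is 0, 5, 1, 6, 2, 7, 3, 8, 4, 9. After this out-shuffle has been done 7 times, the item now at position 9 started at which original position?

Work backwards from position 9, undoing one out-shuffle at a time:
9 ← 9 ← 9 ← 9 ← 9 ← 9 ← 9 ← 9
So the item now at position 9 started at position 9.

9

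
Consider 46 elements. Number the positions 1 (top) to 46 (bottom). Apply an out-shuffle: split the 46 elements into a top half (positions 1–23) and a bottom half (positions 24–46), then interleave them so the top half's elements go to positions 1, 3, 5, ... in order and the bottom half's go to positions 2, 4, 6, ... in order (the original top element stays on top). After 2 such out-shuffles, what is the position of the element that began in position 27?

15

Track the element's position through each out-shuffle:
27 → 8 → 15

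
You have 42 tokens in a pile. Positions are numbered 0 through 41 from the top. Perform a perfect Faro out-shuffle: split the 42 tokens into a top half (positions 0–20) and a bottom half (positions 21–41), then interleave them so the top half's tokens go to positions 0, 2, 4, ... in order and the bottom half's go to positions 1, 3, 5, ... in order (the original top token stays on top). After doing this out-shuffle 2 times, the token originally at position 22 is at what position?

Track the token's position through each out-shuffle:
22 → 3 → 6

6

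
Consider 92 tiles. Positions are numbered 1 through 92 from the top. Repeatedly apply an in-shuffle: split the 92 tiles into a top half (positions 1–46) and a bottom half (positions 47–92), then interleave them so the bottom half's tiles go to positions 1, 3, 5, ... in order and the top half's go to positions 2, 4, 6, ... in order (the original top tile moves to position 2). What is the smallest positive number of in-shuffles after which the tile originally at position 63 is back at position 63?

Follow position 63 under repeated in-shuffles:
63 → 33 → 66 → 39 → 78 → 63
It first returns after 5 in-shuffles.

5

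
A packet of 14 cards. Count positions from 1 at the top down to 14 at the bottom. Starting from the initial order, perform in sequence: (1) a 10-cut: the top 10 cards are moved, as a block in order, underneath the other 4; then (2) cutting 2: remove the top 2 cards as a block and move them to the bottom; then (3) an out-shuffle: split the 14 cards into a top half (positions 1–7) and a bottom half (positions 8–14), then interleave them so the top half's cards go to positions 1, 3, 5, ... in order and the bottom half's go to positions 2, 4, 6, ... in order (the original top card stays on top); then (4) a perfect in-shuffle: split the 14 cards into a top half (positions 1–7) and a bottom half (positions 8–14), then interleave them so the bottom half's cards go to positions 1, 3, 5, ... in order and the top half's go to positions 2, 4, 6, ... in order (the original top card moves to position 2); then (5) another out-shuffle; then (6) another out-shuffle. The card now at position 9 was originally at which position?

Undo the operations in reverse order, starting from position 9:
  undo op 6 (out-shuffle, from top half): 9 ← 5
  undo op 5 (out-shuffle, from top half): 5 ← 3
  undo op 4 (in-shuffle, from bottom half): 3 ← 9
  undo op 3 (out-shuffle, from top half): 9 ← 5
  undo op 2 (cut 2): 5 ← 7
  undo op 1 (cut 10): 7 ← 3
So the card at position 9 came from original position 3.

3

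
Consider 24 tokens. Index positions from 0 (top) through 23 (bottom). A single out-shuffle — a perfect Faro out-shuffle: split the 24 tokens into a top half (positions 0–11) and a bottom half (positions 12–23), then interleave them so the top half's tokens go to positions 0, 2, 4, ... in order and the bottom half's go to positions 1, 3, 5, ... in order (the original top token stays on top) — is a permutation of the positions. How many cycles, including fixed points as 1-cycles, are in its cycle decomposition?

4

Trace each unvisited position around until it returns:
(0) (1 2 4 8 16 9 ... len 11) (5 10 20 17 11 22 ... len 11) (23)
4 cycles in total.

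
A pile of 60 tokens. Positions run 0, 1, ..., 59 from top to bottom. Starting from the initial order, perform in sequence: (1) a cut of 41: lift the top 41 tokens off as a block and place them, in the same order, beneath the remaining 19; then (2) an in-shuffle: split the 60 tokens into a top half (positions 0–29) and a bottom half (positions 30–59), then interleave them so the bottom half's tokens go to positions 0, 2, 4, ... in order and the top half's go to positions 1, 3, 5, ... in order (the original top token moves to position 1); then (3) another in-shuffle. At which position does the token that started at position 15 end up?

Track the token from position 15 forward through each operation:
  after op 1 (cut 41): 15 → 34
  after op 2 (in-shuffle): 34 → 8
  after op 3 (in-shuffle): 8 → 17

17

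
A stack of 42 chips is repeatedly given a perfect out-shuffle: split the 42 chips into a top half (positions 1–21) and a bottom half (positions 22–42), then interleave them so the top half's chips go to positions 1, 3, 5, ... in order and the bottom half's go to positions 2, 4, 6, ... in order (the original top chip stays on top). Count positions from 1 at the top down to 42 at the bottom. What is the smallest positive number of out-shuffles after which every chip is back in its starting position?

20

The out-shuffle permutes the 42 positions with cycle lengths [1, 1, 20, 20].
Every chip is home exactly when every cycle has completed a whole number of laps, i.e. after lcm(1, 20) = 20 out-shuffles.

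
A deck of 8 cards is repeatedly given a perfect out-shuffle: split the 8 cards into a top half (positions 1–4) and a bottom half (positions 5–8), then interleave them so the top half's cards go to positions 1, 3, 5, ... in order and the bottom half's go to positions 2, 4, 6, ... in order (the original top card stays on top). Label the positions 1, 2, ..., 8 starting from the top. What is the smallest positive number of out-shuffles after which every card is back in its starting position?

3

The out-shuffle permutes the 8 positions with cycle lengths [1, 1, 3, 3].
Every card is home exactly when every cycle has completed a whole number of laps, i.e. after lcm(1, 3) = 3 out-shuffles.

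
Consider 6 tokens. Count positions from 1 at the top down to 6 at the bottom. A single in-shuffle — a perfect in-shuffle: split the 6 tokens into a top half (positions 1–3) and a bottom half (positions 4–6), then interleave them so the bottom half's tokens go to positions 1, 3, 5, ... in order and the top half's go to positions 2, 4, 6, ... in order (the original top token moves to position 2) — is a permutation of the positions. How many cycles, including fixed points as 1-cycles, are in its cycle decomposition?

2

Trace each unvisited position around until it returns:
(1 2 4) (3 6 5)
2 cycles in total.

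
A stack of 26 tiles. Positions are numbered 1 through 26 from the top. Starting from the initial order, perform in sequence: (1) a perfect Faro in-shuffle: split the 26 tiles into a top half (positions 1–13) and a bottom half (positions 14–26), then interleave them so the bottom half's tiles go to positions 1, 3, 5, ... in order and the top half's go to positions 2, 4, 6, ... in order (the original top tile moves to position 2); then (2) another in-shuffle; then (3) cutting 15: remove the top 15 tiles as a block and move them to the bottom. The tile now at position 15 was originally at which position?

Undo the operations in reverse order, starting from position 15:
  undo op 3 (cut 15): 15 ← 4
  undo op 2 (in-shuffle, from top half): 4 ← 2
  undo op 1 (in-shuffle, from top half): 2 ← 1
So the tile at position 15 came from original position 1.

1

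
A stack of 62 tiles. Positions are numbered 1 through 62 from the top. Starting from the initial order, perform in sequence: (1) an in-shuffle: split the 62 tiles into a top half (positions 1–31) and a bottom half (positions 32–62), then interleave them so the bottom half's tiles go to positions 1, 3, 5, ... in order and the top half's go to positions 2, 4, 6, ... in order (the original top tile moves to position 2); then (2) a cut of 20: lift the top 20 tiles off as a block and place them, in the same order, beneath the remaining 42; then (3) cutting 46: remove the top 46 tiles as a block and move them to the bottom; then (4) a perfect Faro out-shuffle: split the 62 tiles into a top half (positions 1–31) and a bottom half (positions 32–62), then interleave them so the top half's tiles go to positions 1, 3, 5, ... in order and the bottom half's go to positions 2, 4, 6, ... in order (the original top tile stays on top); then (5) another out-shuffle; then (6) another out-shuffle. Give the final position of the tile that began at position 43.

23

Track the tile from position 43 forward through each operation:
  after op 1 (in-shuffle): 43 → 23
  after op 2 (cut 20): 23 → 3
  after op 3 (cut 46): 3 → 19
  after op 4 (out-shuffle): 19 → 37
  after op 5 (out-shuffle): 37 → 12
  after op 6 (out-shuffle): 12 → 23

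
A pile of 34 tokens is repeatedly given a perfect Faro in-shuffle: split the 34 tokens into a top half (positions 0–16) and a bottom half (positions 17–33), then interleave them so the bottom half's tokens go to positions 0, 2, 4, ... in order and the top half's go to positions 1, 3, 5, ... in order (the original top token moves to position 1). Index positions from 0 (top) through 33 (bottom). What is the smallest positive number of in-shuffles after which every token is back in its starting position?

The in-shuffle permutes the 34 positions with cycle lengths [3, 3, 4, 12, 12].
Every token is home exactly when every cycle has completed a whole number of laps, i.e. after lcm(3, 4, 12) = 12 in-shuffles.

12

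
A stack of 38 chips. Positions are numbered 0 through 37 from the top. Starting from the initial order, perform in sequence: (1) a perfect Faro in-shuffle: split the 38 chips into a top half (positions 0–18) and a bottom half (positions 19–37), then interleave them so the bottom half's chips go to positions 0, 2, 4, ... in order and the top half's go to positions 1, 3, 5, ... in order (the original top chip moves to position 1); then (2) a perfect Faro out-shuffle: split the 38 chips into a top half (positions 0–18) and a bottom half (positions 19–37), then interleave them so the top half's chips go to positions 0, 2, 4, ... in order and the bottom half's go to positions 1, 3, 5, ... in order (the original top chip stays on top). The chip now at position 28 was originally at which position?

26

Undo the operations in reverse order, starting from position 28:
  undo op 2 (out-shuffle, from top half): 28 ← 14
  undo op 1 (in-shuffle, from bottom half): 14 ← 26
So the chip at position 28 came from original position 26.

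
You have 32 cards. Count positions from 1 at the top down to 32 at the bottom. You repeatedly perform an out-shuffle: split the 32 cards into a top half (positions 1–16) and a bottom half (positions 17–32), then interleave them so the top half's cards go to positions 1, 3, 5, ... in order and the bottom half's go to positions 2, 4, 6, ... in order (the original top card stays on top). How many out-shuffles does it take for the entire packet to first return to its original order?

5

The out-shuffle permutes the 32 positions with cycle lengths [1, 1, 5, 5, 5, 5, 5, 5].
Every card is home exactly when every cycle has completed a whole number of laps, i.e. after lcm(1, 5) = 5 out-shuffles.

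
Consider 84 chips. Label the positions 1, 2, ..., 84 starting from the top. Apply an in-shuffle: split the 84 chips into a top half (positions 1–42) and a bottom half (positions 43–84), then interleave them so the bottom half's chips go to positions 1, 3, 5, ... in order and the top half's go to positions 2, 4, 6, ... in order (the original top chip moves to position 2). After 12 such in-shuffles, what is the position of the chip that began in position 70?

Track the chip's position through each in-shuffle:
70 → 55 → 25 → 50 → 15 → 30 → 60 → 35 → 70 → 55 → 25 → 50 → 15

15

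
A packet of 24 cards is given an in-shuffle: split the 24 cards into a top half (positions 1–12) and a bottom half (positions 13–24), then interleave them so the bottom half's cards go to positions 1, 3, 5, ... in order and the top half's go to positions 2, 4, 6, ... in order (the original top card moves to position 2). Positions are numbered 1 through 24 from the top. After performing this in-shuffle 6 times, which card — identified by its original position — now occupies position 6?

4

Work backwards from position 6, undoing one in-shuffle at a time:
6 ← 3 ← 14 ← 7 ← 16 ← 8 ← 4
So the card now at position 6 started at position 4.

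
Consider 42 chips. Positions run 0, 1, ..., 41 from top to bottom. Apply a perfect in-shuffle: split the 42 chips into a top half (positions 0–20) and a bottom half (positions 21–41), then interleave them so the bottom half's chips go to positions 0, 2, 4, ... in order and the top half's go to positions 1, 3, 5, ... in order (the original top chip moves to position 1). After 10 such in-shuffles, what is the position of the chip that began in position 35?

Track the chip's position through each in-shuffle:
35 → 28 → 14 → 29 → 16 → 33 → 24 → 6 → 13 → 27 → 12

12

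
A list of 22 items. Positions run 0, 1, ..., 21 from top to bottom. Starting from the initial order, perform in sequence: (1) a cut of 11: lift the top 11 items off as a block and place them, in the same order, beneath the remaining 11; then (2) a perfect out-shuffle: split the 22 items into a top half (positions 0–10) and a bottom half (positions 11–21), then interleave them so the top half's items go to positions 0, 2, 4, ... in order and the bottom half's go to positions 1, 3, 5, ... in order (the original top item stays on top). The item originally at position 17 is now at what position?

12

Track the item from position 17 forward through each operation:
  after op 1 (cut 11): 17 → 6
  after op 2 (out-shuffle): 6 → 12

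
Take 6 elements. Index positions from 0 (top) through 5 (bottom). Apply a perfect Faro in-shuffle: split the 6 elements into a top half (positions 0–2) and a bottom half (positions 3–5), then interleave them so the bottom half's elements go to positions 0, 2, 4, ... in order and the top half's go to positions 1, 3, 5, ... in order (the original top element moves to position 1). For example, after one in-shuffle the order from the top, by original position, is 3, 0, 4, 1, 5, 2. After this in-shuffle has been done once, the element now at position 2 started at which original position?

4

Work backwards from position 2, undoing one in-shuffle at a time:
2 ← 4
So the element now at position 2 started at position 4.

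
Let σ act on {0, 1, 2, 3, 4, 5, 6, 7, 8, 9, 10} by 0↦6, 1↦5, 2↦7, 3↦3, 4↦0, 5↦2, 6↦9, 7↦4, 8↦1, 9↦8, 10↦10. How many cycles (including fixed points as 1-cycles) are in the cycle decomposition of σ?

Cycle decomposition: (0 6 9 8 1 5 2 7 4) (3) (10).
3 cycles.

3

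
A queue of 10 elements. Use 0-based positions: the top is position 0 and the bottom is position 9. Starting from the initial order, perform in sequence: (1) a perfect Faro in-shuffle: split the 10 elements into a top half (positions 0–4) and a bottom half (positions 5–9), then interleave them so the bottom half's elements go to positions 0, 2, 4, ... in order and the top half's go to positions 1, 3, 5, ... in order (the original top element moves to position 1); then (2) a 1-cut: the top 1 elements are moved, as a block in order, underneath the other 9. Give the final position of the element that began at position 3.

Track the element from position 3 forward through each operation:
  after op 1 (in-shuffle): 3 → 7
  after op 2 (cut 1): 7 → 6

6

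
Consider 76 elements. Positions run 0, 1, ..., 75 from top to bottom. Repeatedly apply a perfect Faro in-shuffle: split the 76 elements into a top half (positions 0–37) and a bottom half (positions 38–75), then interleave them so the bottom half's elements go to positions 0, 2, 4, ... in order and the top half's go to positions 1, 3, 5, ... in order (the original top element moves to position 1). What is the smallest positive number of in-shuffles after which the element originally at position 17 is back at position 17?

30

Follow position 17 under repeated in-shuffles:
17 → 35 → 71 → 66 → 56 → 36 → 73 → 70 → ... → 17 (length 30)
It first returns after 30 in-shuffles.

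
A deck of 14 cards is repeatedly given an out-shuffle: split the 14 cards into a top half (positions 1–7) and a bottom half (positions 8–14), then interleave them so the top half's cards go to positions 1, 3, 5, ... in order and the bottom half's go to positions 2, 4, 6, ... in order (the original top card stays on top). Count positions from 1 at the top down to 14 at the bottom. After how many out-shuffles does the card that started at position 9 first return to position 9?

12

Follow position 9 under repeated out-shuffles:
9 → 4 → 7 → 13 → 12 → 10 → 6 → 11 → 8 → 2 → 3 → 5 → 9
It first returns after 12 out-shuffles.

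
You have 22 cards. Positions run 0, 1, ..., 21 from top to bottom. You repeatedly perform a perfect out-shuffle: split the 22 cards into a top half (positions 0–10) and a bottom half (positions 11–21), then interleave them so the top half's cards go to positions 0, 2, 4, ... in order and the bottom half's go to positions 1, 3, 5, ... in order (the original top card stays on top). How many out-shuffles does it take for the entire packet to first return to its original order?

The out-shuffle permutes the 22 positions with cycle lengths [1, 1, 2, 3, 3, 6, 6].
Every card is home exactly when every cycle has completed a whole number of laps, i.e. after lcm(1, 2, 3, 6) = 6 out-shuffles.

6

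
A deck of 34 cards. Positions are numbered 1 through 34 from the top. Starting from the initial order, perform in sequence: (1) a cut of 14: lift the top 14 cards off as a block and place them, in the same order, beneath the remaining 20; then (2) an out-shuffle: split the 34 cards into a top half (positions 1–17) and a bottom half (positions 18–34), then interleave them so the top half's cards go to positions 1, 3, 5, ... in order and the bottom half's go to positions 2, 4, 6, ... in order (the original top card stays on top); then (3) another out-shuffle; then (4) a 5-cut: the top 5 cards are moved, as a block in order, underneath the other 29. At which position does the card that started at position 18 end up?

Track the card from position 18 forward through each operation:
  after op 1 (cut 14): 18 → 4
  after op 2 (out-shuffle): 4 → 7
  after op 3 (out-shuffle): 7 → 13
  after op 4 (cut 5): 13 → 8

8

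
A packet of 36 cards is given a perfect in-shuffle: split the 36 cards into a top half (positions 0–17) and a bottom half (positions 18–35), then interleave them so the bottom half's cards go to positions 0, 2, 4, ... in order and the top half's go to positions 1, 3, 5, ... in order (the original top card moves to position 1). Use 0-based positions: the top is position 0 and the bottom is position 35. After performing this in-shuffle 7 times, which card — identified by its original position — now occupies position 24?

7

Work backwards from position 24, undoing one in-shuffle at a time:
24 ← 30 ← 33 ← 16 ← 26 ← 31 ← 15 ← 7
So the card now at position 24 started at position 7.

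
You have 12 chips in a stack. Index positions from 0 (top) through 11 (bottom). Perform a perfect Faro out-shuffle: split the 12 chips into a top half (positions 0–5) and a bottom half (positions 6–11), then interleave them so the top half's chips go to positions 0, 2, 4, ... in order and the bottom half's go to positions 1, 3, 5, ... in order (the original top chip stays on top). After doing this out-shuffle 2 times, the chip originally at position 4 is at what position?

5

Track the chip's position through each out-shuffle:
4 → 8 → 5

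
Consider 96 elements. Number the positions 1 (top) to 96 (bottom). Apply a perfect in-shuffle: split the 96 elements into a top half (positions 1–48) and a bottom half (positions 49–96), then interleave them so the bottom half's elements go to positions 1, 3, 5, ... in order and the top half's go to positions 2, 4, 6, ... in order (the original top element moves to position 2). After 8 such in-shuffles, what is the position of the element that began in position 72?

Track the element's position through each in-shuffle:
72 → 47 → 94 → 91 → 85 → 73 → 49 → 1 → 2

2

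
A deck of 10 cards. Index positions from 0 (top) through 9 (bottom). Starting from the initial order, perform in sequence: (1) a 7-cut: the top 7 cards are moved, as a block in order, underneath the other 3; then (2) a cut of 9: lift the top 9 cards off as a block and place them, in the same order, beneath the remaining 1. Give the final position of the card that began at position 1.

5

Track the card from position 1 forward through each operation:
  after op 1 (cut 7): 1 → 4
  after op 2 (cut 9): 4 → 5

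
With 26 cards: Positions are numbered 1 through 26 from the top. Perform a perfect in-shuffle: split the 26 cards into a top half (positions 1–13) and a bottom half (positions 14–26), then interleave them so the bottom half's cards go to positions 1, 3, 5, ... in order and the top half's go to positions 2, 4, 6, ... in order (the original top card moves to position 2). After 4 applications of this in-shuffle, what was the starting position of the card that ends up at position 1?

22

Work backwards from position 1, undoing one in-shuffle at a time:
1 ← 14 ← 7 ← 17 ← 22
So the card now at position 1 started at position 22.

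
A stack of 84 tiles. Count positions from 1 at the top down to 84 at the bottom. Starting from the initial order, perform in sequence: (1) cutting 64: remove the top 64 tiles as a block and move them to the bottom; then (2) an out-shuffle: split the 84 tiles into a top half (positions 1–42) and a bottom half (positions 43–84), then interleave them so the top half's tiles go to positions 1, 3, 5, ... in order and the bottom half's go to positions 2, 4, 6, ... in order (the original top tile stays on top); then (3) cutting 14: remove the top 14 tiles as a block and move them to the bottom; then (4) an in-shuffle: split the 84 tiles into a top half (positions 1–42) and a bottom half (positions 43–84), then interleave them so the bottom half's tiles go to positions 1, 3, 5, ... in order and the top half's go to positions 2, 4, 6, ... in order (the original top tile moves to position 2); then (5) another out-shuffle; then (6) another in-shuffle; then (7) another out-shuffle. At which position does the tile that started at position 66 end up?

Track the tile from position 66 forward through each operation:
  after op 1 (cut 64): 66 → 2
  after op 2 (out-shuffle): 2 → 3
  after op 3 (cut 14): 3 → 73
  after op 4 (in-shuffle): 73 → 61
  after op 5 (out-shuffle): 61 → 38
  after op 6 (in-shuffle): 38 → 76
  after op 7 (out-shuffle): 76 → 68

68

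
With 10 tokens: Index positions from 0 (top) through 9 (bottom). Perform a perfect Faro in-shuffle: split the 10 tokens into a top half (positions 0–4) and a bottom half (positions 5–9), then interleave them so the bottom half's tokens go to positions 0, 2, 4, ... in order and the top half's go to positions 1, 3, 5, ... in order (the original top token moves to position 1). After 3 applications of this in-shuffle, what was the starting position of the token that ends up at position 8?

Work backwards from position 8, undoing one in-shuffle at a time:
8 ← 9 ← 4 ← 7
So the token now at position 8 started at position 7.

7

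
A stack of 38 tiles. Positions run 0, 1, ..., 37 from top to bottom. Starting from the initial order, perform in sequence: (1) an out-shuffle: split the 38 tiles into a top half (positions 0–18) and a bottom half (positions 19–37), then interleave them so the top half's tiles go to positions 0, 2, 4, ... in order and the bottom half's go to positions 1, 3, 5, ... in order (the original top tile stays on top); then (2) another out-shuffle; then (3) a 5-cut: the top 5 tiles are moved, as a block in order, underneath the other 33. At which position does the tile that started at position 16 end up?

Track the tile from position 16 forward through each operation:
  after op 1 (out-shuffle): 16 → 32
  after op 2 (out-shuffle): 32 → 27
  after op 3 (cut 5): 27 → 22

22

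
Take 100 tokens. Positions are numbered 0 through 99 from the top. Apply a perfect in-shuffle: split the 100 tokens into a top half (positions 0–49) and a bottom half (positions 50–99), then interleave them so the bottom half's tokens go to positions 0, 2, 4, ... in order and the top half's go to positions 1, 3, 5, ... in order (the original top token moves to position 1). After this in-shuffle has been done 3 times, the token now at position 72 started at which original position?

Work backwards from position 72, undoing one in-shuffle at a time:
72 ← 86 ← 93 ← 46
So the token now at position 72 started at position 46.

46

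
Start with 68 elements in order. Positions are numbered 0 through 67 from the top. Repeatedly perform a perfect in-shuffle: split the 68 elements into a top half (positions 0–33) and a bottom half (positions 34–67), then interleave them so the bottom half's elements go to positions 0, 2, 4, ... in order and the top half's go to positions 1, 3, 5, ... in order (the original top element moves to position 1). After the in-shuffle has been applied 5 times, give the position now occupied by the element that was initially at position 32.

Track the element's position through each in-shuffle:
32 → 65 → 62 → 56 → 44 → 20

20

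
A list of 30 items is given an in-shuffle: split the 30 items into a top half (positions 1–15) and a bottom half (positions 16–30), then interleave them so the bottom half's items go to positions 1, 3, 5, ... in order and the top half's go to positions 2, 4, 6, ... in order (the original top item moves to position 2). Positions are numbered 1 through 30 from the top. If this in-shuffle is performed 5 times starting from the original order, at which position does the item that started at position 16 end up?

Track the item's position through each in-shuffle:
16 → 1 → 2 → 4 → 8 → 16

16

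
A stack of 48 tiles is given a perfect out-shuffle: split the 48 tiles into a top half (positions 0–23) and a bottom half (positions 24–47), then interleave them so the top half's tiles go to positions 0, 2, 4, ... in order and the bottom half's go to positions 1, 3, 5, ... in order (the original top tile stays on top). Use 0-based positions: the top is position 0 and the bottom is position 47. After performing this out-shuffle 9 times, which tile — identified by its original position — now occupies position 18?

Work backwards from position 18, undoing one out-shuffle at a time:
18 ← 9 ← 28 ← 14 ← 7 ← 27 ← 37 ← 42 ← 21 ← 34
So the tile now at position 18 started at position 34.

34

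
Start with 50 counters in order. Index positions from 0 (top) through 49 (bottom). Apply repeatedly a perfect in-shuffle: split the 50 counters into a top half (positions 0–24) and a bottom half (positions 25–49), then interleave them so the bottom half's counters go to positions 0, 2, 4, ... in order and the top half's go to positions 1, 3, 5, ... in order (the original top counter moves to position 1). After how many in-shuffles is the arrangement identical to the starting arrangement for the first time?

8

The in-shuffle permutes the 50 positions with cycle lengths [2, 8, 8, 8, 8, 8, 8].
Every counter is home exactly when every cycle has completed a whole number of laps, i.e. after lcm(2, 8) = 8 in-shuffles.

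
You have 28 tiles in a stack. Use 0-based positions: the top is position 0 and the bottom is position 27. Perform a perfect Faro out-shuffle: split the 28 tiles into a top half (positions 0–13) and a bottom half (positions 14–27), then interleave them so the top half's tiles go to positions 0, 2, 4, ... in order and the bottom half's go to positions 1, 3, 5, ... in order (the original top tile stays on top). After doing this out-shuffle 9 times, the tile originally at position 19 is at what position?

Track the tile's position through each out-shuffle:
19 → 11 → 22 → 17 → 7 → 14 → 1 → 2 → 4 → 8

8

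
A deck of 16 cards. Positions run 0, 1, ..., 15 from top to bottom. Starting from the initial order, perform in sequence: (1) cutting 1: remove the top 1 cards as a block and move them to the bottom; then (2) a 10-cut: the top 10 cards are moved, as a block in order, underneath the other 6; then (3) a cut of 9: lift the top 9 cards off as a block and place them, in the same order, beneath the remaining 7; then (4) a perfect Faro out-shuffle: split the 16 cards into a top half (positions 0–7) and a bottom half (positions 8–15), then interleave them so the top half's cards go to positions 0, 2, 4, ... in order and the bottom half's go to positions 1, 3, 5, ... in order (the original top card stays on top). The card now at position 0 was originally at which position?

Undo the operations in reverse order, starting from position 0:
  undo op 4 (out-shuffle, from top half): 0 ← 0
  undo op 3 (cut 9): 0 ← 9
  undo op 2 (cut 10): 9 ← 3
  undo op 1 (cut 1): 3 ← 4
So the card at position 0 came from original position 4.

4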